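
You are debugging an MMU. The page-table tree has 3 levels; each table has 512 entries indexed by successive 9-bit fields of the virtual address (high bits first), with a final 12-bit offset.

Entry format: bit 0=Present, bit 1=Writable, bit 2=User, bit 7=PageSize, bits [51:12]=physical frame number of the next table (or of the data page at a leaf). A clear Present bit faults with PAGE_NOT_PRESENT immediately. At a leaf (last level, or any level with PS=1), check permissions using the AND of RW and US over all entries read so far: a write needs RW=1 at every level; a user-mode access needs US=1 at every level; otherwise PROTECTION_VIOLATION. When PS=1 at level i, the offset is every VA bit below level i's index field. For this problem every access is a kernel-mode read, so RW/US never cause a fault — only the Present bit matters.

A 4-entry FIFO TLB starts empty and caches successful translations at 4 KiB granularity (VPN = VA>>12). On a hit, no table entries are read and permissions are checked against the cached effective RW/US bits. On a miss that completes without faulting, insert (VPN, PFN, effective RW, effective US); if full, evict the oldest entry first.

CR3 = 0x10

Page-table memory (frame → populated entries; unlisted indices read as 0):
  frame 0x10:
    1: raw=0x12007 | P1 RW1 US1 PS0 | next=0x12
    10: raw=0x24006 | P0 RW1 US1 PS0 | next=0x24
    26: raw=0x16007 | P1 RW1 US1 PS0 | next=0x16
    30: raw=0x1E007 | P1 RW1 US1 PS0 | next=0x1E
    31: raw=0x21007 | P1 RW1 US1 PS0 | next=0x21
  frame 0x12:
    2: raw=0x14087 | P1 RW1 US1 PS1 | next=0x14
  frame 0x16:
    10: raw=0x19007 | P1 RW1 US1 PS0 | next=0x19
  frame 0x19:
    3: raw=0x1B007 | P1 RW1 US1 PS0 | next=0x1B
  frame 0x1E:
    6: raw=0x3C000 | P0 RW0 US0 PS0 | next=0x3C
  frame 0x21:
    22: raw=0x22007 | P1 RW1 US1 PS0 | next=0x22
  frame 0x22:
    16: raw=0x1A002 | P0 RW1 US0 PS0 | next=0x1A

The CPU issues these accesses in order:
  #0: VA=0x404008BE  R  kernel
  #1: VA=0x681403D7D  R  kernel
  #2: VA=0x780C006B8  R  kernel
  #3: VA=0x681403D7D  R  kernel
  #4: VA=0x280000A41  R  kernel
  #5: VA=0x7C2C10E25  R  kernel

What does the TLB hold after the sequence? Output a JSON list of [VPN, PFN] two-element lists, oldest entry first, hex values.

Walk each access:
#0 VA=0x404008BE (r,kernel):
  L0 @0x10[1] → 0x12007  P=1,RW=1,US=1,PS=0
  L1 @0x12[2] → 0x14087  P=1,RW=1,US=1,PS=1
  → PA=0x148BE (huge @L1)  (2 entries read)
#1 VA=0x681403D7D (r,kernel):
  L0 @0x10[26] → 0x16007  P=1,RW=1,US=1,PS=0
  L1 @0x16[10] → 0x19007  P=1,RW=1,US=1,PS=0
  L2 @0x19[3] → 0x1B007  P=1,RW=1,US=1,PS=0
  → PA=0x1BD7D  (3 entries read)
#2 VA=0x780C006B8 (r,kernel):
  L0 @0x10[30] → 0x1E007  P=1,RW=1,US=1,PS=0
  L1 @0x1E[6] → 0x3C000  P=0,RW=0,US=0,PS=0
  → PAGE_NOT_PRESENT  (2 entries read)
#3 VA=0x681403D7D (r,kernel):
  TLB hit vpn=0x681403 → PA=0x1BD7D
#4 VA=0x280000A41 (r,kernel):
  L0 @0x10[10] → 0x24006  P=0,RW=1,US=1,PS=0
  → PAGE_NOT_PRESENT  (1 entries read)
#5 VA=0x7C2C10E25 (r,kernel):
  L0 @0x10[31] → 0x21007  P=1,RW=1,US=1,PS=0
  L1 @0x21[22] → 0x22007  P=1,RW=1,US=1,PS=0
  L2 @0x22[16] → 0x1A002  P=0,RW=1,US=0,PS=0
  → PAGE_NOT_PRESENT  (3 entries read)

TLB: [["0x40400", "0x14"], ["0x681403", "0x1B"]]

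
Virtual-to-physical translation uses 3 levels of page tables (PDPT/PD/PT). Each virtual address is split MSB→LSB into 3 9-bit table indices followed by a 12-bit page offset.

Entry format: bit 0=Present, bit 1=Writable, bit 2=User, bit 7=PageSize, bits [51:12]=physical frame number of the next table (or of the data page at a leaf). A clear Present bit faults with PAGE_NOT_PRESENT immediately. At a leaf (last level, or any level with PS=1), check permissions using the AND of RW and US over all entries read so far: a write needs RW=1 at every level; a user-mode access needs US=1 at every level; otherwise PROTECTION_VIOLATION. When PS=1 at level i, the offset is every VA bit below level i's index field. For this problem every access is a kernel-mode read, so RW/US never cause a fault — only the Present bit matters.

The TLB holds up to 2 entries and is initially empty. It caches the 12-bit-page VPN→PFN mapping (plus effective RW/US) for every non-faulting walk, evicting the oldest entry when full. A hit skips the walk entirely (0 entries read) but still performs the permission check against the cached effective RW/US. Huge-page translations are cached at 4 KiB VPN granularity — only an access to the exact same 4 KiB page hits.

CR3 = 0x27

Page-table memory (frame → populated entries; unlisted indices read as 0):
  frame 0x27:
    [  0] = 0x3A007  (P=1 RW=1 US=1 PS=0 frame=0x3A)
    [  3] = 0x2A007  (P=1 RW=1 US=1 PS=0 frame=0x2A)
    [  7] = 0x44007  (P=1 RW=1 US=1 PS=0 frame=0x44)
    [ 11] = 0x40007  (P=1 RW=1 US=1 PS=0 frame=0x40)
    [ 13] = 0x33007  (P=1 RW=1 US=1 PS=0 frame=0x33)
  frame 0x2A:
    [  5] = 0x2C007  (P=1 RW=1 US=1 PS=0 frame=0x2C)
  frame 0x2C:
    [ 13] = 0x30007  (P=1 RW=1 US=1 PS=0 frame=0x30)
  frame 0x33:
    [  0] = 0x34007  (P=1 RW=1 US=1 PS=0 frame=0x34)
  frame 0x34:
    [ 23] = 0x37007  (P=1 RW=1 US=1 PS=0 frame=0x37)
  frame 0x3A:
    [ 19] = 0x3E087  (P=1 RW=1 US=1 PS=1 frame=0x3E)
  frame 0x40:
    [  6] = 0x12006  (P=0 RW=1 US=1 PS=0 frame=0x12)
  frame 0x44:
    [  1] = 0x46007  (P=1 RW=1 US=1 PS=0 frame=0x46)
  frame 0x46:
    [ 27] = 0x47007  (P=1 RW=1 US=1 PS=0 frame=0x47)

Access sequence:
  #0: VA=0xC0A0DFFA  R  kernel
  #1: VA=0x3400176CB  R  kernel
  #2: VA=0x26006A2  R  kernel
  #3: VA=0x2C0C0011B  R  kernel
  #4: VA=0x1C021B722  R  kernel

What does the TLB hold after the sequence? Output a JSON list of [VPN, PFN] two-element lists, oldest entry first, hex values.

Walk each access:
#0 VA=0xC0A0DFFA (r,kernel):
  L0 @0x27[3] → 0x2A007  P=1,RW=1,US=1,PS=0
  L1 @0x2A[5] → 0x2C007  P=1,RW=1,US=1,PS=0
  L2 @0x2C[13] → 0x30007  P=1,RW=1,US=1,PS=0
  ✓ 0x30FFA  — 3 lookups
#1 VA=0x3400176CB (r,kernel):
  L0 @0x27[13] → 0x33007  P=1,RW=1,US=1,PS=0
  L1 @0x33[0] → 0x34007  P=1,RW=1,US=1,PS=0
  L2 @0x34[23] → 0x37007  P=1,RW=1,US=1,PS=0
  ✓ 0x376CB  — 3 lookups
#2 VA=0x26006A2 (r,kernel):
  L0 @0x27[0] → 0x3A007  P=1,RW=1,US=1,PS=0
  L1 @0x3A[19] → 0x3E087  P=1,RW=1,US=1,PS=1
  ✓ 0x3E6A2 (huge @L1)  — 2 lookups
#3 VA=0x2C0C0011B (r,kernel):
  L0 @0x27[11] → 0x40007  P=1,RW=1,US=1,PS=0
  L1 @0x40[6] → 0x12006  P=0,RW=1,US=1,PS=0
  ✗ PAGE_NOT_PRESENT  [2 reads]
#4 VA=0x1C021B722 (r,kernel):
  L0 @0x27[7] → 0x44007  P=1,RW=1,US=1,PS=0
  L1 @0x44[1] → 0x46007  P=1,RW=1,US=1,PS=0
  L2 @0x46[27] → 0x47007  P=1,RW=1,US=1,PS=0
  ✓ 0x47722  — 3 lookups

TLB: [["0x2600", "0x3E"], ["0x1C021B", "0x47"]]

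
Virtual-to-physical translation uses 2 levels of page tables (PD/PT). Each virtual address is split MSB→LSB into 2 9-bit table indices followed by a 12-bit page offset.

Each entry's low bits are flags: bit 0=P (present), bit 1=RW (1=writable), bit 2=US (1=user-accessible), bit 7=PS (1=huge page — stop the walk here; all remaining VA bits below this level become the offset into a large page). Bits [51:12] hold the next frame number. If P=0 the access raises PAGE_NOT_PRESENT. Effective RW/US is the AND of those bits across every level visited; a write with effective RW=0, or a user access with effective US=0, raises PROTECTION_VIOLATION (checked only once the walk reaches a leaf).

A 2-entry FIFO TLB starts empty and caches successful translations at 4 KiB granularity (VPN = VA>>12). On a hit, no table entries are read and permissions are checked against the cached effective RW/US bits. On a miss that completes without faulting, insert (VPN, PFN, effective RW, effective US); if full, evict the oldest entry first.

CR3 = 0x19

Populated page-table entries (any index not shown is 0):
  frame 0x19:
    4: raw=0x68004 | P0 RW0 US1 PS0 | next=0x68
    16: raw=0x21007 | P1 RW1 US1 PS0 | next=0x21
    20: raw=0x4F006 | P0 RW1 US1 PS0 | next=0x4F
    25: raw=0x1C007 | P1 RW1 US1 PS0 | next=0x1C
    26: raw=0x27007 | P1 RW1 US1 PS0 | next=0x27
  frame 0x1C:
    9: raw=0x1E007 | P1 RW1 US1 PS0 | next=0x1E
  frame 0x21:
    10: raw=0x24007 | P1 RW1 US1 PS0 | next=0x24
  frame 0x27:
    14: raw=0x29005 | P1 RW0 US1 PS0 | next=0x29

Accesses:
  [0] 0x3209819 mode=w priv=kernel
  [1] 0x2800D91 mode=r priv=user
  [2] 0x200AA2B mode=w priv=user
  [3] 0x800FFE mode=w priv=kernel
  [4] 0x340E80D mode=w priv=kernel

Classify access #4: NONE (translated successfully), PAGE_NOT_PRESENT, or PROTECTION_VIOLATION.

Per-access translation:
#0 VA=0x3209819 (w,kernel):
  [0] read 0x19 idx=25: raw=0x1C007 flags P=1 W=1 U=1 S=0
  [1] read 0x1C idx=9: raw=0x1E007 flags P=1 W=1 U=1 S=0
  ✓ 0x1E819  — 2 lookups
#1 VA=0x2800D91 (r,user):
  [0] read 0x19 idx=20: raw=0x4F006 flags P=0 W=1 U=1 S=0
  ⇒ fault: PAGE_NOT_PRESENT  — 1 lookups
#2 VA=0x200AA2B (w,user):
  [0] read 0x19 idx=16: raw=0x21007 flags P=1 W=1 U=1 S=0
  [1] read 0x21 idx=10: raw=0x24007 flags P=1 W=1 U=1 S=0
  ✓ 0x24A2B  — 2 lookups
#3 VA=0x800FFE (w,kernel):
  [0] read 0x19 idx=4: raw=0x68004 flags P=0 W=0 U=1 S=0
  ⇒ fault: PAGE_NOT_PRESENT  — 1 lookups
#4 VA=0x340E80D (w,kernel):
  [0] read 0x19 idx=26: raw=0x27007 flags P=1 W=1 U=1 S=0
  [1] read 0x27 idx=14: raw=0x29005 flags P=1 W=0 U=1 S=0
  ⇒ fault: PROTECTION_VIOLATION  — 2 lookups

Access #4 fault: PROTECTION_VIOLATION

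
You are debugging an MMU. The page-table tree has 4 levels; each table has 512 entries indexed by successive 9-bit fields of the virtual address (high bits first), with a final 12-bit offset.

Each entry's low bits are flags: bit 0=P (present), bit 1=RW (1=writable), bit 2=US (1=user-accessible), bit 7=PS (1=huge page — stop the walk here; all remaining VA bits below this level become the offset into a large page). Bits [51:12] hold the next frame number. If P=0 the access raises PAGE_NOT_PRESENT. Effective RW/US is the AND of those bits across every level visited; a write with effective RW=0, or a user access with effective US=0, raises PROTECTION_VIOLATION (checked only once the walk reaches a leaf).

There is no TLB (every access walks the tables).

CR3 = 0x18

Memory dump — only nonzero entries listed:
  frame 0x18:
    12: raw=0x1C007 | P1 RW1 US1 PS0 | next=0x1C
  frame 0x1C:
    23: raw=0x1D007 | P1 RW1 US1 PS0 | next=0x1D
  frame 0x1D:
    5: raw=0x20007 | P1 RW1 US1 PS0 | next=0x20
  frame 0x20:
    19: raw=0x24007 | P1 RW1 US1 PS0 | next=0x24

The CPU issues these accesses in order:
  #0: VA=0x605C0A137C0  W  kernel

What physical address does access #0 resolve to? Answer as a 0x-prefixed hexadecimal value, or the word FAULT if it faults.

Walk each access:
#0 VA=0x605C0A137C0 (w,kernel):
  L0: frame=0x18 idx=12 entry=0x1C007 [P=1 RW=1 US=1 PS=0]
  L1: frame=0x1C idx=23 entry=0x1D007 [P=1 RW=1 US=1 PS=0]
  L2: frame=0x1D idx=5 entry=0x20007 [P=1 RW=1 US=1 PS=0]
  L3: frame=0x20 idx=19 entry=0x24007 [P=1 RW=1 US=1 PS=0]
  ⇒ phys 0x247C0  [4 reads]

Access #0 PA: 0x247C0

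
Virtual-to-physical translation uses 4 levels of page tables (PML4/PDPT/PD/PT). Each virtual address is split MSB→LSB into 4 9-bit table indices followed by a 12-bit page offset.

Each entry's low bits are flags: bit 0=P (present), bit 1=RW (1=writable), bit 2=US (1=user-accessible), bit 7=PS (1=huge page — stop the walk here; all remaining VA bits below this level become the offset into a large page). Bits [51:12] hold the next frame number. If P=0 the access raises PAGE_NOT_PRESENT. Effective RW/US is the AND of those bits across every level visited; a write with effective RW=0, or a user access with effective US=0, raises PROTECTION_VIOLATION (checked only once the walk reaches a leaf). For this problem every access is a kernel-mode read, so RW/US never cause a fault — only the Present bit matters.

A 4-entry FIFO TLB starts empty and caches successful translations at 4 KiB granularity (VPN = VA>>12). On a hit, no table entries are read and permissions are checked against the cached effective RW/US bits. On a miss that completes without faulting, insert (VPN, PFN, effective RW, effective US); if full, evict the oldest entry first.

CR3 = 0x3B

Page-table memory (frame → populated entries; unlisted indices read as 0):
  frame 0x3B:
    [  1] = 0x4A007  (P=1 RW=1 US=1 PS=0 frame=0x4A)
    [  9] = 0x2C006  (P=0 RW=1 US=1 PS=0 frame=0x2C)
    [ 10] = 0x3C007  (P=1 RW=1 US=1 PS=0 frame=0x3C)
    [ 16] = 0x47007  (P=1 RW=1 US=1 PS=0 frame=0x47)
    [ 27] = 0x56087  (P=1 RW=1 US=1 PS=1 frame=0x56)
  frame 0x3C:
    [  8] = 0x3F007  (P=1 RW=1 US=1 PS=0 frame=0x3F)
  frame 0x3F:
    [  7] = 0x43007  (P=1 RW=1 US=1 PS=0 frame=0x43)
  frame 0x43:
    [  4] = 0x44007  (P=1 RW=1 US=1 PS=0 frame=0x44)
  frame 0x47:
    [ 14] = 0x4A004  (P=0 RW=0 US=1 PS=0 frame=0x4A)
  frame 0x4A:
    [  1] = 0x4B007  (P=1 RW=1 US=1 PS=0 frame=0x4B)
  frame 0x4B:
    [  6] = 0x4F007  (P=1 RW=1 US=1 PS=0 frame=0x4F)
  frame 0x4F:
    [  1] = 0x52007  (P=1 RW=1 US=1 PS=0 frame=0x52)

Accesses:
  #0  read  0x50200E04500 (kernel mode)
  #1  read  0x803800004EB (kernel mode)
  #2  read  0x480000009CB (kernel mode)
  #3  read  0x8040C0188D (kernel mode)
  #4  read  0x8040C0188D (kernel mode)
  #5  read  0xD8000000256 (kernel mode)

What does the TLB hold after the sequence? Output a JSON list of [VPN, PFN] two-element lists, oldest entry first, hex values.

Walk each access:
#0 VA=0x50200E04500 (r,kernel):
  L0 @0x3B[10] → 0x3C007  P=1,RW=1,US=1,PS=0
  L1 @0x3C[8] → 0x3F007  P=1,RW=1,US=1,PS=0
  L2 @0x3F[7] → 0x43007  P=1,RW=1,US=1,PS=0
  L3 @0x43[4] → 0x44007  P=1,RW=1,US=1,PS=0
  → PA=0x44500  (4 entries read)
#1 VA=0x803800004EB (r,kernel):
  L0 @0x3B[16] → 0x47007  P=1,RW=1,US=1,PS=0
  L1 @0x47[14] → 0x4A004  P=0,RW=0,US=1,PS=0
  ⇒ fault: PAGE_NOT_PRESENT  — 2 lookups
#2 VA=0x480000009CB (r,kernel):
  L0 @0x3B[9] → 0x2C006  P=0,RW=1,US=1,PS=0
  ⇒ fault: PAGE_NOT_PRESENT  — 1 lookups
#3 VA=0x8040C0188D (r,kernel):
  L0 @0x3B[1] → 0x4A007  P=1,RW=1,US=1,PS=0
  L1 @0x4A[1] → 0x4B007  P=1,RW=1,US=1,PS=0
  L2 @0x4B[6] → 0x4F007  P=1,RW=1,US=1,PS=0
  L3 @0x4F[1] → 0x52007  P=1,RW=1,US=1,PS=0
  → PA=0x5288D  (4 entries read)
#4 VA=0x8040C0188D (r,kernel):
  TLB hit vpn=0x8040C01 → PA=0x5288D
#5 VA=0xD8000000256 (r,kernel):
  L0 @0x3B[27] → 0x56087  P=1,RW=1,US=1,PS=1
  → PA=0x56256 (huge @L0)  (1 entries read)

TLB: [["0x50200E04", "0x44"], ["0x8040C01", "0x52"], ["0xD8000000", "0x56"]]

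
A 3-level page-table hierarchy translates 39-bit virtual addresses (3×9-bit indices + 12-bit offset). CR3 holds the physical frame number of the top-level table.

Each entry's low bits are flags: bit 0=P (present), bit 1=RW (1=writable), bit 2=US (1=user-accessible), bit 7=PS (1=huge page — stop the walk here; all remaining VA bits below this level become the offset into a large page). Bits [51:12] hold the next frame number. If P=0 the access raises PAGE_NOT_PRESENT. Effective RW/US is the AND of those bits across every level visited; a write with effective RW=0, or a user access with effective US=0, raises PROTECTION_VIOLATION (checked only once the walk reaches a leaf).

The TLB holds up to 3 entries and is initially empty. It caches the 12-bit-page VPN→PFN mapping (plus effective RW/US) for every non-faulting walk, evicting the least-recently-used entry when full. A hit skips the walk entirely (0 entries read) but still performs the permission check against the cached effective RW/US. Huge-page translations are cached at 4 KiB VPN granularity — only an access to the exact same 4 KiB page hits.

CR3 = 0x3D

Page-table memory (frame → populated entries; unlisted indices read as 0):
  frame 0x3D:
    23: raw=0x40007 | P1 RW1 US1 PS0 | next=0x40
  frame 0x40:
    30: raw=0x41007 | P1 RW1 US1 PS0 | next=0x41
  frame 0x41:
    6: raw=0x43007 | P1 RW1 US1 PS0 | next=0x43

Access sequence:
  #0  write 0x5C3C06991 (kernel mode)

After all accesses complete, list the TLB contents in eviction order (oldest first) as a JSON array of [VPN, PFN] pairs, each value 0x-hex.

Trace:
#0 VA=0x5C3C06991 (w,kernel):
  lvl0: tbl 0x3D, slot 23 ⇒ 0x40007 (P1/RW1/US1/PS0)
  lvl1: tbl 0x40, slot 30 ⇒ 0x41007 (P1/RW1/US1/PS0)
  lvl2: tbl 0x41, slot 6 ⇒ 0x43007 (P1/RW1/US1/PS0)
  → PA=0x43991  (3 entries read)

TLB: [["0x5C3C06", "0x43"]]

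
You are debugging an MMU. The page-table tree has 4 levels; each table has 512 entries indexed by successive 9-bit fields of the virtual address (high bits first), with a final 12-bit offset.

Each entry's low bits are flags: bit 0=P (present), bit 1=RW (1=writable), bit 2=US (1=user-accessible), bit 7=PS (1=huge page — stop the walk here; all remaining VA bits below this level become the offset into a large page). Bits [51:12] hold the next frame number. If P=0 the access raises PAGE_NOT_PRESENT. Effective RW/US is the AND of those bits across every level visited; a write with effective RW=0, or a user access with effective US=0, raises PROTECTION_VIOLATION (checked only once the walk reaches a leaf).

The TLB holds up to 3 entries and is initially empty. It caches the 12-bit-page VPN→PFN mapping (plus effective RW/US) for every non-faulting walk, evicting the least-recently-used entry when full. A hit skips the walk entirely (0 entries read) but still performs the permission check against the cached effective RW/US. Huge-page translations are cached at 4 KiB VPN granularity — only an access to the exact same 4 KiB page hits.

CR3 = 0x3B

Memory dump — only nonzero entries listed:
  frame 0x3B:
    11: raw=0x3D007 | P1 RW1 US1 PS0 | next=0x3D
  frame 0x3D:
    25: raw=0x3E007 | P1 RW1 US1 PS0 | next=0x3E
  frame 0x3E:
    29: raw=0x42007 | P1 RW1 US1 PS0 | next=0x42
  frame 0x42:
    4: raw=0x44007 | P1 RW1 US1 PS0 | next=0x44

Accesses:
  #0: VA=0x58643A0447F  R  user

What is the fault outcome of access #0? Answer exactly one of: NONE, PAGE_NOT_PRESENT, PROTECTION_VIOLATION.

Trace:
#0 VA=0x58643A0447F (r,user):
  L0 @0x3B[11] → 0x3D007  P=1,RW=1,US=1,PS=0
  L1 @0x3D[25] → 0x3E007  P=1,RW=1,US=1,PS=0
  L2 @0x3E[29] → 0x42007  P=1,RW=1,US=1,PS=0
  L3 @0x42[4] → 0x44007  P=1,RW=1,US=1,PS=0
  → PA=0x4447F  (4 entries read)

Access #0 fault: NONE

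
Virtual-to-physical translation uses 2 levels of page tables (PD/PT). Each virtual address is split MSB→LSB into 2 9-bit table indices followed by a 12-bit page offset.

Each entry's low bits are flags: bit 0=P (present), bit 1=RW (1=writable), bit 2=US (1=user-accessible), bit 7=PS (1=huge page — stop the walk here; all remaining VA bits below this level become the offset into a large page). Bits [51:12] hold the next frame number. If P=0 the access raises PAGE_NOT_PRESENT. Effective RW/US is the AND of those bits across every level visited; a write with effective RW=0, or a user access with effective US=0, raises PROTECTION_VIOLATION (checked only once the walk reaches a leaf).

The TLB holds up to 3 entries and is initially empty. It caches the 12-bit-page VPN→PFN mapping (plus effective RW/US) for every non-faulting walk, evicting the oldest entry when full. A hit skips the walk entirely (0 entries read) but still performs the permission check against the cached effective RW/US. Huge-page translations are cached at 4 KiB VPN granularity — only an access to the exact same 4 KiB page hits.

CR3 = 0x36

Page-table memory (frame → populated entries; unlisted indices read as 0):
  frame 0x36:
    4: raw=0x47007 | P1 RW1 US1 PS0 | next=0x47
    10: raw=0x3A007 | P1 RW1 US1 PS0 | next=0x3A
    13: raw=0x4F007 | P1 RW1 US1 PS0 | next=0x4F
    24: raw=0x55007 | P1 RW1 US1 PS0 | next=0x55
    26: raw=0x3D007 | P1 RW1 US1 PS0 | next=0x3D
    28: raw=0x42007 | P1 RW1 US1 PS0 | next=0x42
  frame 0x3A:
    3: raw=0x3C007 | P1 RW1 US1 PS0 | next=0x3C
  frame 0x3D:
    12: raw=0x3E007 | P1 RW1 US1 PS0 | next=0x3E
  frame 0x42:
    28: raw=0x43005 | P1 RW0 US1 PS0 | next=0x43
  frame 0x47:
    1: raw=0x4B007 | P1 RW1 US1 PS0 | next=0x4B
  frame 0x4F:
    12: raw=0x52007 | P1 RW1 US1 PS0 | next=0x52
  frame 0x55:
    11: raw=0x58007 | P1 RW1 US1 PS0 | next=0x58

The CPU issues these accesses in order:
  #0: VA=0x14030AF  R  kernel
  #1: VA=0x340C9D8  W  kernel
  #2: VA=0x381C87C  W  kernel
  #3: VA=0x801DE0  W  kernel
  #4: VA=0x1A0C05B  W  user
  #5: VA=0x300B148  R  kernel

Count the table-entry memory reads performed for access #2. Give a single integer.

Trace:
#0 VA=0x14030AF (r,kernel):
  [0] read 0x36 idx=10: raw=0x3A007 flags P=1 W=1 U=1 S=0
  [1] read 0x3A idx=3: raw=0x3C007 flags P=1 W=1 U=1 S=0
  → PA=0x3C0AF  (2 entries read)
#1 VA=0x340C9D8 (w,kernel):
  [0] read 0x36 idx=26: raw=0x3D007 flags P=1 W=1 U=1 S=0
  [1] read 0x3D idx=12: raw=0x3E007 flags P=1 W=1 U=1 S=0
  → PA=0x3E9D8  (2 entries read)
#2 VA=0x381C87C (w,kernel):
  [0] read 0x36 idx=28: raw=0x42007 flags P=1 W=1 U=1 S=0
  [1] read 0x42 idx=28: raw=0x43005 flags P=1 W=0 U=1 S=0
  → PROTECTION_VIOLATION  (2 entries read)
#3 VA=0x801DE0 (w,kernel):
  [0] read 0x36 idx=4: raw=0x47007 flags P=1 W=1 U=1 S=0
  [1] read 0x47 idx=1: raw=0x4B007 flags P=1 W=1 U=1 S=0
  → PA=0x4BDE0  (2 entries read)
#4 VA=0x1A0C05B (w,user):
  [0] read 0x36 idx=13: raw=0x4F007 flags P=1 W=1 U=1 S=0
  [1] read 0x4F idx=12: raw=0x52007 flags P=1 W=1 U=1 S=0
  → PA=0x5205B  (2 entries read)
#5 VA=0x300B148 (r,kernel):
  [0] read 0x36 idx=24: raw=0x55007 flags P=1 W=1 U=1 S=0
  [1] read 0x55 idx=11: raw=0x58007 flags P=1 W=1 U=1 S=0
  → PA=0x58148  (2 entries read)

Entries read for #2: 2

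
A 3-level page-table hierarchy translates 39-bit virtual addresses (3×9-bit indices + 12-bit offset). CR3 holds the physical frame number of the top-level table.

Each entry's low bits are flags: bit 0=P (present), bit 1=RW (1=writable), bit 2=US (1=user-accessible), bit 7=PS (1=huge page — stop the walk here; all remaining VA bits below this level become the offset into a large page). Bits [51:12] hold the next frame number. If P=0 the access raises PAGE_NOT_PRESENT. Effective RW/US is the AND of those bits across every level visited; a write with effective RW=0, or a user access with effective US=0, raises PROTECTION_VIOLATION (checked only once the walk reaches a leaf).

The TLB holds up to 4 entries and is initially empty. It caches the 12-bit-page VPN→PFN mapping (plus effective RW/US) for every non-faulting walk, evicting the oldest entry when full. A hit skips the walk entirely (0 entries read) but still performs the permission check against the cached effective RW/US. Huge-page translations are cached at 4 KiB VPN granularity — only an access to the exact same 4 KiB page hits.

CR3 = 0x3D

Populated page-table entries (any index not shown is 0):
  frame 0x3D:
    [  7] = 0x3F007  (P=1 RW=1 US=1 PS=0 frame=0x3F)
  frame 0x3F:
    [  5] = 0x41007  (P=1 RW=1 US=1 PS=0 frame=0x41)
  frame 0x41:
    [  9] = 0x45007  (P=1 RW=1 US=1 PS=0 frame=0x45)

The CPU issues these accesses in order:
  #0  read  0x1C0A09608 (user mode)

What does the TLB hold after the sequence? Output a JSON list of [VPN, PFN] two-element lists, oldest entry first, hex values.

Walk each access:
#0 VA=0x1C0A09608 (r,user):
  L0 @0x3D[7] → 0x3F007  P=1,RW=1,US=1,PS=0
  L1 @0x3F[5] → 0x41007  P=1,RW=1,US=1,PS=0
  L2 @0x41[9] → 0x45007  P=1,RW=1,US=1,PS=0
  ⇒ phys 0x45608  [3 reads]

TLB: [["0x1C0A09", "0x45"]]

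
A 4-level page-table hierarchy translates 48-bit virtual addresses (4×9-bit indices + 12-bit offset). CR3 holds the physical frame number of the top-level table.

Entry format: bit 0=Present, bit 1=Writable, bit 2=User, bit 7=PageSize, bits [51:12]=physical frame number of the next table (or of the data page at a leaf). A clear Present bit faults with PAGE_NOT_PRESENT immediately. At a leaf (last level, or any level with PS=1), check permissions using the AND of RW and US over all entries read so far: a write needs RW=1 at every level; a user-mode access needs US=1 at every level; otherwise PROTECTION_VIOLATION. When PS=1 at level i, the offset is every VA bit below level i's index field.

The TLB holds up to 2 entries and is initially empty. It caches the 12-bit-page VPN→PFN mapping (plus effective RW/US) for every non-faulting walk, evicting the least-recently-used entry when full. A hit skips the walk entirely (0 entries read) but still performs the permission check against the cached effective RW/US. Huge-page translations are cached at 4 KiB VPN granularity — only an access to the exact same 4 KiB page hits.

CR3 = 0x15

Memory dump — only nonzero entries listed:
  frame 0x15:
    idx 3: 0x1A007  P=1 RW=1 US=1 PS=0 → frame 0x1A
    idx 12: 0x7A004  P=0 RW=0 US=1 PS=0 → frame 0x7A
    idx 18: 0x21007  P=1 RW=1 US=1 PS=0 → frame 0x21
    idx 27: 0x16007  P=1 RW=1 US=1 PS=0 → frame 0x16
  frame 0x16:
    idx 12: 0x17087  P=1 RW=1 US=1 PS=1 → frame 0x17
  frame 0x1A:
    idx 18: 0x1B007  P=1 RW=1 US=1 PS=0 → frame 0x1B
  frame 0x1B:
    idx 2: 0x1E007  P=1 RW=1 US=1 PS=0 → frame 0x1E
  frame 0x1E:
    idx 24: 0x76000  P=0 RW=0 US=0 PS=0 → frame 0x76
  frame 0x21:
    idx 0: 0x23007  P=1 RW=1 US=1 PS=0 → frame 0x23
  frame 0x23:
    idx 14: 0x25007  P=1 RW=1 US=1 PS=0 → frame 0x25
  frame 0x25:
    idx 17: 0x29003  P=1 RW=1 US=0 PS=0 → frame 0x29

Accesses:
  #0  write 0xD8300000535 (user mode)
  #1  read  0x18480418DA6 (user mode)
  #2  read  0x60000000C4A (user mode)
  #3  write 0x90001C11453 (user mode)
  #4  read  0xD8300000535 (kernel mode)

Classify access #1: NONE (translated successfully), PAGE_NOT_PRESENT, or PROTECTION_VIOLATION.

Per-access translation:
#0 VA=0xD8300000535 (w,user):
  lvl0: tbl 0x15, slot 27 ⇒ 0x16007 (P1/RW1/US1/PS0)
  lvl1: tbl 0x16, slot 12 ⇒ 0x17087 (P1/RW1/US1/PS1)
  → PA=0x17535 (huge @L1)  (2 entries read)
#1 VA=0x18480418DA6 (r,user):
  lvl0: tbl 0x15, slot 3 ⇒ 0x1A007 (P1/RW1/US1/PS0)
  lvl1: tbl 0x1A, slot 18 ⇒ 0x1B007 (P1/RW1/US1/PS0)
  lvl2: tbl 0x1B, slot 2 ⇒ 0x1E007 (P1/RW1/US1/PS0)
  lvl3: tbl 0x1E, slot 24 ⇒ 0x76000 (P0/RW0/US0/PS0)
  ✗ PAGE_NOT_PRESENT  [4 reads]
#2 VA=0x60000000C4A (r,user):
  lvl0: tbl 0x15, slot 12 ⇒ 0x7A004 (P0/RW0/US1/PS0)
  ✗ PAGE_NOT_PRESENT  [1 reads]
#3 VA=0x90001C11453 (w,user):
  lvl0: tbl 0x15, slot 18 ⇒ 0x21007 (P1/RW1/US1/PS0)
  lvl1: tbl 0x21, slot 0 ⇒ 0x23007 (P1/RW1/US1/PS0)
  lvl2: tbl 0x23, slot 14 ⇒ 0x25007 (P1/RW1/US1/PS0)
  lvl3: tbl 0x25, slot 17 ⇒ 0x29003 (P1/RW1/US0/PS0)
  ✗ PROTECTION_VIOLATION  [4 reads]
#4 VA=0xD8300000535 (r,kernel):
  TLB hit vpn=0xD8300000 → PA=0x17535

Access #1 fault: PAGE_NOT_PRESENT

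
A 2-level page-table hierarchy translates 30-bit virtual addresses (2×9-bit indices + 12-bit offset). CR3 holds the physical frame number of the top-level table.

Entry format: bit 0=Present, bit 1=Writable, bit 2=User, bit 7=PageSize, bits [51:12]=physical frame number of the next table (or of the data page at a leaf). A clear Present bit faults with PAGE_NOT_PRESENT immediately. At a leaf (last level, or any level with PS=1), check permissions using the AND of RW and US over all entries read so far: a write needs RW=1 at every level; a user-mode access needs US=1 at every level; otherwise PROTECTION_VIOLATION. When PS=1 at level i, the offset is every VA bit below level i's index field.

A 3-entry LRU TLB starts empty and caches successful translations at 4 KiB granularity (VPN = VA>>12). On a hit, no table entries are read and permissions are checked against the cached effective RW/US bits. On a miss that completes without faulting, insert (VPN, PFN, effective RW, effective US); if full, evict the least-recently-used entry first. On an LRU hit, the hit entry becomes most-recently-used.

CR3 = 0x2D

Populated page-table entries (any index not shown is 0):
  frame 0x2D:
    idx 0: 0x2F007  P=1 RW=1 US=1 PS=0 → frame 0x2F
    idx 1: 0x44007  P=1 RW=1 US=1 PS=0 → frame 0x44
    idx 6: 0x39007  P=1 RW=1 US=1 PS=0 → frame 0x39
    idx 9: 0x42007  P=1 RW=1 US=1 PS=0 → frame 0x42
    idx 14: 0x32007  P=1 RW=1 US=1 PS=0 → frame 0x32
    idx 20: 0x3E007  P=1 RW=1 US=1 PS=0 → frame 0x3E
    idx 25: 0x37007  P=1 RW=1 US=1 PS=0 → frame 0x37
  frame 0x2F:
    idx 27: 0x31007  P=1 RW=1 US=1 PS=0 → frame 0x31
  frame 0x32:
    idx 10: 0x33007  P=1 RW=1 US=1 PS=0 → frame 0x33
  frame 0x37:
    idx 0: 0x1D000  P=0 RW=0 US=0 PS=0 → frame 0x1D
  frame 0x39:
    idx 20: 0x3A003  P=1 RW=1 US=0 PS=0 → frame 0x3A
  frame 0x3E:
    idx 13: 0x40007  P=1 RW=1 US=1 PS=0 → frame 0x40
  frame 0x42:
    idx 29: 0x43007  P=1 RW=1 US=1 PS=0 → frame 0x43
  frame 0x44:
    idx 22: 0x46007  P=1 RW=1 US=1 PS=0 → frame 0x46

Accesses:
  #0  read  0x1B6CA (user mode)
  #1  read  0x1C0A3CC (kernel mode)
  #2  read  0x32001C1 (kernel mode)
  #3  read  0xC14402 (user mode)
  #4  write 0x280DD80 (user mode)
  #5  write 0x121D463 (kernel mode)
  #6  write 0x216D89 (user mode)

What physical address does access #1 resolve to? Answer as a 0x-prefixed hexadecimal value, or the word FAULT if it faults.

Walk each access:
#0 VA=0x1B6CA (r,user):
  lvl0: tbl 0x2D, slot 0 ⇒ 0x2F007 (P1/RW1/US1/PS0)
  lvl1: tbl 0x2F, slot 27 ⇒ 0x31007 (P1/RW1/US1/PS0)
  ⇒ phys 0x316CA  [2 reads]
#1 VA=0x1C0A3CC (r,kernel):
  lvl0: tbl 0x2D, slot 14 ⇒ 0x32007 (P1/RW1/US1/PS0)
  lvl1: tbl 0x32, slot 10 ⇒ 0x33007 (P1/RW1/US1/PS0)
  ⇒ phys 0x333CC  [2 reads]
#2 VA=0x32001C1 (r,kernel):
  lvl0: tbl 0x2D, slot 25 ⇒ 0x37007 (P1/RW1/US1/PS0)
  lvl1: tbl 0x37, slot 0 ⇒ 0x1D000 (P0/RW0/US0/PS0)
  ⇒ fault: PAGE_NOT_PRESENT  — 2 lookups
#3 VA=0xC14402 (r,user):
  lvl0: tbl 0x2D, slot 6 ⇒ 0x39007 (P1/RW1/US1/PS0)
  lvl1: tbl 0x39, slot 20 ⇒ 0x3A003 (P1/RW1/US0/PS0)
  ⇒ fault: PROTECTION_VIOLATION  — 2 lookups
#4 VA=0x280DD80 (w,user):
  lvl0: tbl 0x2D, slot 20 ⇒ 0x3E007 (P1/RW1/US1/PS0)
  lvl1: tbl 0x3E, slot 13 ⇒ 0x40007 (P1/RW1/US1/PS0)
  ⇒ phys 0x40D80  [2 reads]
#5 VA=0x121D463 (w,kernel):
  lvl0: tbl 0x2D, slot 9 ⇒ 0x42007 (P1/RW1/US1/PS0)
  lvl1: tbl 0x42, slot 29 ⇒ 0x43007 (P1/RW1/US1/PS0)
  ⇒ phys 0x43463  [2 reads]
#6 VA=0x216D89 (w,user):
  lvl0: tbl 0x2D, slot 1 ⇒ 0x44007 (P1/RW1/US1/PS0)
  lvl1: tbl 0x44, slot 22 ⇒ 0x46007 (P1/RW1/US1/PS0)
  ⇒ phys 0x46D89  [2 reads]

Access #1 PA: 0x333CC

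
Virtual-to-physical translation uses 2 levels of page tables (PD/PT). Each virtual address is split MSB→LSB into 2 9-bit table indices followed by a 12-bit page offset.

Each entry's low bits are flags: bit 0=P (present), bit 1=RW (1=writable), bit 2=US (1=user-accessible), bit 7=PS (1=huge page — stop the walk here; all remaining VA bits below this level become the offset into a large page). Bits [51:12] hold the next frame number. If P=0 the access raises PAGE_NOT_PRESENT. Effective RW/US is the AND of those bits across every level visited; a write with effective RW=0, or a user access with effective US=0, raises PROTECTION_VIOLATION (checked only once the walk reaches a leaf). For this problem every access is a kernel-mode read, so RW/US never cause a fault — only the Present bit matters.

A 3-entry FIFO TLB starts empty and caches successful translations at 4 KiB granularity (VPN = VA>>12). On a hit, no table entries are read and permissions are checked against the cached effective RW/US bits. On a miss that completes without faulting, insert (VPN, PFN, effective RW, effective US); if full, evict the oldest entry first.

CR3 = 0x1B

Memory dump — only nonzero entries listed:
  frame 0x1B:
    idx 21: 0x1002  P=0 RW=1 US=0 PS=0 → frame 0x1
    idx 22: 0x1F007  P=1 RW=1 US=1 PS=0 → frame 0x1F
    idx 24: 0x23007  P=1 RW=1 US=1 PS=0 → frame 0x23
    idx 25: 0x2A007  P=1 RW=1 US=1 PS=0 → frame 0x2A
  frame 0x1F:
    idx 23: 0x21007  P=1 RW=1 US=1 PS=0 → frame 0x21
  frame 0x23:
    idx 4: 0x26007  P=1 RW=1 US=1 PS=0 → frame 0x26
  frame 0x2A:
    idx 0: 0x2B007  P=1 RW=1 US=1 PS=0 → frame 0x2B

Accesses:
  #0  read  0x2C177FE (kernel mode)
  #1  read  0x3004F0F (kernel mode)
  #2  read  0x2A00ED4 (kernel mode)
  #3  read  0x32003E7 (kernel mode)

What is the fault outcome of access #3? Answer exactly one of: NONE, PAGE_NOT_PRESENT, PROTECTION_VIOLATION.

Per-access translation:
#0 VA=0x2C177FE (r,kernel):
  [0] read 0x1B idx=22: raw=0x1F007 flags P=1 W=1 U=1 S=0
  [1] read 0x1F idx=23: raw=0x21007 flags P=1 W=1 U=1 S=0
  ⇒ phys 0x217FE  [2 reads]
#1 VA=0x3004F0F (r,kernel):
  [0] read 0x1B idx=24: raw=0x23007 flags P=1 W=1 U=1 S=0
  [1] read 0x23 idx=4: raw=0x26007 flags P=1 W=1 U=1 S=0
  ⇒ phys 0x26F0F  [2 reads]
#2 VA=0x2A00ED4 (r,kernel):
  [0] read 0x1B idx=21: raw=0x1002 flags P=0 W=1 U=0 S=0
  ✗ PAGE_NOT_PRESENT  [1 reads]
#3 VA=0x32003E7 (r,kernel):
  [0] read 0x1B idx=25: raw=0x2A007 flags P=1 W=1 U=1 S=0
  [1] read 0x2A idx=0: raw=0x2B007 flags P=1 W=1 U=1 S=0
  ⇒ phys 0x2B3E7  [2 reads]

Access #3 fault: NONE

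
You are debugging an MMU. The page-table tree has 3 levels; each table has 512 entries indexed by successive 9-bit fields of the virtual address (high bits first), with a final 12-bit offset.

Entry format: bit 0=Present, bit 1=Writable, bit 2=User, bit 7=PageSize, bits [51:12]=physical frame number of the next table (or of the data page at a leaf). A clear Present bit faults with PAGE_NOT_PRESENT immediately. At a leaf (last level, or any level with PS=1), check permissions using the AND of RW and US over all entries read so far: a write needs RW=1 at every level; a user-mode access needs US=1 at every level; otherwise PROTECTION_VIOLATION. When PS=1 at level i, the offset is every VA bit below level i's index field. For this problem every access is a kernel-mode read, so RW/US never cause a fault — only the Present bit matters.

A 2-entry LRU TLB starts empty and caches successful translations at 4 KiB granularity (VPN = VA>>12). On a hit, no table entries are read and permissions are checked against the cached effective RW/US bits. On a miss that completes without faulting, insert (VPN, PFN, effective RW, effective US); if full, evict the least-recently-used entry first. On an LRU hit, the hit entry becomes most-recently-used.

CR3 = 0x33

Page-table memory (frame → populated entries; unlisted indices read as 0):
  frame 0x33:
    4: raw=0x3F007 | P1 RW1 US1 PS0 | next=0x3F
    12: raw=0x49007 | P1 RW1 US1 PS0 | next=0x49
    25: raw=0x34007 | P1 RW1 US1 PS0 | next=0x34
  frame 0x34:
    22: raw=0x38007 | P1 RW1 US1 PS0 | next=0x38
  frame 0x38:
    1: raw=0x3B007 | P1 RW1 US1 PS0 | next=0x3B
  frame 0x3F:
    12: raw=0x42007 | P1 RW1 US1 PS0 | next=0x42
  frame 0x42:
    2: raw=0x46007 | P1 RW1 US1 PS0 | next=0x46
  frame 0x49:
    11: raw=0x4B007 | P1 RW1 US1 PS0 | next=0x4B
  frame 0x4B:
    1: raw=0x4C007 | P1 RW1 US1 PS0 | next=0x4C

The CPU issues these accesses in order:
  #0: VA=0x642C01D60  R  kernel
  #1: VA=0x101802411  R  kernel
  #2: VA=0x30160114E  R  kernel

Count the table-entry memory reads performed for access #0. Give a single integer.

Trace:
#0 VA=0x642C01D60 (r,kernel):
  L0: frame=0x33 idx=25 entry=0x34007 [P=1 RW=1 US=1 PS=0]
  L1: frame=0x34 idx=22 entry=0x38007 [P=1 RW=1 US=1 PS=0]
  L2: frame=0x38 idx=1 entry=0x3B007 [P=1 RW=1 US=1 PS=0]
  ⇒ phys 0x3BD60  [3 reads]
#1 VA=0x101802411 (r,kernel):
  L0: frame=0x33 idx=4 entry=0x3F007 [P=1 RW=1 US=1 PS=0]
  L1: frame=0x3F idx=12 entry=0x42007 [P=1 RW=1 US=1 PS=0]
  L2: frame=0x42 idx=2 entry=0x46007 [P=1 RW=1 US=1 PS=0]
  ⇒ phys 0x46411  [3 reads]
#2 VA=0x30160114E (r,kernel):
  L0: frame=0x33 idx=12 entry=0x49007 [P=1 RW=1 US=1 PS=0]
  L1: frame=0x49 idx=11 entry=0x4B007 [P=1 RW=1 US=1 PS=0]
  L2: frame=0x4B idx=1 entry=0x4C007 [P=1 RW=1 US=1 PS=0]
  ⇒ phys 0x4C14E  [3 reads]

Entries read for #0: 3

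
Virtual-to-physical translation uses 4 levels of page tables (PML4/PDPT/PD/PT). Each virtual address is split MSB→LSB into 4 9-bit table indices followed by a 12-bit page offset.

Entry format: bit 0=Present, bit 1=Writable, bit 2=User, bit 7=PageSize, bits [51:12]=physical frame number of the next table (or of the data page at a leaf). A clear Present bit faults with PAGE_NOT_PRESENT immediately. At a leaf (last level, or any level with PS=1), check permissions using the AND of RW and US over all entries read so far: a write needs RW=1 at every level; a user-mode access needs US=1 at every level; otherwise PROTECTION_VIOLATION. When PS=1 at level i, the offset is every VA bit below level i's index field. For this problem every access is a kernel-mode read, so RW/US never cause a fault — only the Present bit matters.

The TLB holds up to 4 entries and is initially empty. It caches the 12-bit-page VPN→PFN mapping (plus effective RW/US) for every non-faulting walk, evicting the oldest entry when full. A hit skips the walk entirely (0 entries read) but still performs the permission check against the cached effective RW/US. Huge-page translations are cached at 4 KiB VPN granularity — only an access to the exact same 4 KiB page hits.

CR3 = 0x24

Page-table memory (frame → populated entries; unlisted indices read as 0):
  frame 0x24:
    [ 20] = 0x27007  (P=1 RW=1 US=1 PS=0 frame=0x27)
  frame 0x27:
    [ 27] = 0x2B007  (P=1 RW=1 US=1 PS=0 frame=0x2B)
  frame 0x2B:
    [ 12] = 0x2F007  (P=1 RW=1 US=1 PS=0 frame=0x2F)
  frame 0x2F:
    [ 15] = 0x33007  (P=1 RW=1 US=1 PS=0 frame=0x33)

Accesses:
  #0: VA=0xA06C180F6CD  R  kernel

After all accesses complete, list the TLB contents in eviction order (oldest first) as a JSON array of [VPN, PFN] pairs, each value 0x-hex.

Per-access translation:
#0 VA=0xA06C180F6CD (r,kernel):
  L0: frame=0x24 idx=20 entry=0x27007 [P=1 RW=1 US=1 PS=0]
  L1: frame=0x27 idx=27 entry=0x2B007 [P=1 RW=1 US=1 PS=0]
  L2: frame=0x2B idx=12 entry=0x2F007 [P=1 RW=1 US=1 PS=0]
  L3: frame=0x2F idx=15 entry=0x33007 [P=1 RW=1 US=1 PS=0]
  ⇒ phys 0x336CD  [4 reads]

TLB: [["0xA06C180F", "0x33"]]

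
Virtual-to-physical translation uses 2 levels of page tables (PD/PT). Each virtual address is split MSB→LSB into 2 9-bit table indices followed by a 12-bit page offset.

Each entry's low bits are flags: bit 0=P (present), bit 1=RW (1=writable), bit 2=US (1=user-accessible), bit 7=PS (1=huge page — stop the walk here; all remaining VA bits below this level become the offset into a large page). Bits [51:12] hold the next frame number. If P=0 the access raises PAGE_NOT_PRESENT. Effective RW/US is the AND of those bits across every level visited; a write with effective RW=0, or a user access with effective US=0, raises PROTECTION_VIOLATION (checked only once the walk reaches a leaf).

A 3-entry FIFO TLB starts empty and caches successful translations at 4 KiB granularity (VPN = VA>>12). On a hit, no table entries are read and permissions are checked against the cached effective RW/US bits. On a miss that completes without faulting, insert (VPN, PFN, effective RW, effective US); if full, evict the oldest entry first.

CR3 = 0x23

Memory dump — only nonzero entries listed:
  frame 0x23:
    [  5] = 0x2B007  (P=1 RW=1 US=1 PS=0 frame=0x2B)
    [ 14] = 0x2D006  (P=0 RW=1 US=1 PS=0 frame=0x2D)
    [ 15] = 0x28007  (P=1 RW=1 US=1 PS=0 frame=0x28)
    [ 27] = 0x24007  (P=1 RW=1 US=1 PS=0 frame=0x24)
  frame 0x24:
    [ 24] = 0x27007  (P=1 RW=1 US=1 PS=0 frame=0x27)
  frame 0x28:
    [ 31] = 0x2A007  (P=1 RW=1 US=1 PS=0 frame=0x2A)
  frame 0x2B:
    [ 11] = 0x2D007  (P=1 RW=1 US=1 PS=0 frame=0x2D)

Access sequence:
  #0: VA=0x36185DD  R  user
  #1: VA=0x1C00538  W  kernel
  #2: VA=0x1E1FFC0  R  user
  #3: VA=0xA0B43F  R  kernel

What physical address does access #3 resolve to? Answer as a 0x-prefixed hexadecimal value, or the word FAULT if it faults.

Trace:
#0 VA=0x36185DD (r,user):
  L0: frame=0x23 idx=27 entry=0x24007 [P=1 RW=1 US=1 PS=0]
  L1: frame=0x24 idx=24 entry=0x27007 [P=1 RW=1 US=1 PS=0]
  → PA=0x275DD  (2 entries read)
#1 VA=0x1C00538 (w,kernel):
  L0: frame=0x23 idx=14 entry=0x2D006 [P=0 RW=1 US=1 PS=0]
  ✗ PAGE_NOT_PRESENT  [1 reads]
#2 VA=0x1E1FFC0 (r,user):
  L0: frame=0x23 idx=15 entry=0x28007 [P=1 RW=1 US=1 PS=0]
  L1: frame=0x28 idx=31 entry=0x2A007 [P=1 RW=1 US=1 PS=0]
  → PA=0x2AFC0  (2 entries read)
#3 VA=0xA0B43F (r,kernel):
  L0: frame=0x23 idx=5 entry=0x2B007 [P=1 RW=1 US=1 PS=0]
  L1: frame=0x2B idx=11 entry=0x2D007 [P=1 RW=1 US=1 PS=0]
  → PA=0x2D43F  (2 entries read)

Access #3 PA: 0x2D43F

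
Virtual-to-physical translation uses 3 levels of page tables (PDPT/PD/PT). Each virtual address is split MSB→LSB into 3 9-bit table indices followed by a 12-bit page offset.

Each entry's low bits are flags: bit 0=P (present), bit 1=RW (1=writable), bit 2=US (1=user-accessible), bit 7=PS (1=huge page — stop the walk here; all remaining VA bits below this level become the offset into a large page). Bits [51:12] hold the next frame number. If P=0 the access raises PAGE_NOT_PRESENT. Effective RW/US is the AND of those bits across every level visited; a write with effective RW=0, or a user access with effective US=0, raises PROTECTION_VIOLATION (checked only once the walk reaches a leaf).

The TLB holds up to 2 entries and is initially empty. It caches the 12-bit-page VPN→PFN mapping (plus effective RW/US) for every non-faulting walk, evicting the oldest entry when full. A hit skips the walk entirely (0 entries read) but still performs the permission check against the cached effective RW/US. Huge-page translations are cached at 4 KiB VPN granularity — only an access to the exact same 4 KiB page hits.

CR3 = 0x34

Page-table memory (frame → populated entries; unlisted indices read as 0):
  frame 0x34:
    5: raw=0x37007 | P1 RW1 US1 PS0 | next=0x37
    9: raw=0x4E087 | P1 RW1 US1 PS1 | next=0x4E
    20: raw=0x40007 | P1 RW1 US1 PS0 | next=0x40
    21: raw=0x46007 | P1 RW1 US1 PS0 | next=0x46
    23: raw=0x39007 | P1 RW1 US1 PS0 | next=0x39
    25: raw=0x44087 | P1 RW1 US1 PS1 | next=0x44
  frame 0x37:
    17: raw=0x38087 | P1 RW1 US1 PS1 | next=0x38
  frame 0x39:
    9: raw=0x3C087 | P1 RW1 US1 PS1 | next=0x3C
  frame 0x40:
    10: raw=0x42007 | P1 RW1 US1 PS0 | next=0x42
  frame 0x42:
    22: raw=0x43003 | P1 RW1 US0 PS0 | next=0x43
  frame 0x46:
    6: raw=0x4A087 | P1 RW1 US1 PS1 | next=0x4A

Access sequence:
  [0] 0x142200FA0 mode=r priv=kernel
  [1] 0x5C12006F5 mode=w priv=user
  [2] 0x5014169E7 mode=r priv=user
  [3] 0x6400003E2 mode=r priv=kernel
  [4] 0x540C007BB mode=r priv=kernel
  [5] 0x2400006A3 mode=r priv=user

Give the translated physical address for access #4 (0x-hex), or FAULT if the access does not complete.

Trace:
#0 VA=0x142200FA0 (r,kernel):
  L0 @0x34[5] → 0x37007  P=1,RW=1,US=1,PS=0
  L1 @0x37[17] → 0x38087  P=1,RW=1,US=1,PS=1
  ✓ 0x38FA0 (huge @L1)  — 2 lookups
#1 VA=0x5C12006F5 (w,user):
  L0 @0x34[23] → 0x39007  P=1,RW=1,US=1,PS=0
  L1 @0x39[9] → 0x3C087  P=1,RW=1,US=1,PS=1
  ✓ 0x3C6F5 (huge @L1)  — 2 lookups
#2 VA=0x5014169E7 (r,user):
  L0 @0x34[20] → 0x40007  P=1,RW=1,US=1,PS=0
  L1 @0x40[10] → 0x42007  P=1,RW=1,US=1,PS=0
  L2 @0x42[22] → 0x43003  P=1,RW=1,US=0,PS=0
  ✗ PROTECTION_VIOLATION  [3 reads]
#3 VA=0x6400003E2 (r,kernel):
  L0 @0x34[25] → 0x44087  P=1,RW=1,US=1,PS=1
  ✓ 0x443E2 (huge @L0)  — 1 lookups
#4 VA=0x540C007BB (r,kernel):
  L0 @0x34[21] → 0x46007  P=1,RW=1,US=1,PS=0
  L1 @0x46[6] → 0x4A087  P=1,RW=1,US=1,PS=1
  ✓ 0x4A7BB (huge @L1)  — 2 lookups
#5 VA=0x2400006A3 (r,user):
  L0 @0x34[9] → 0x4E087  P=1,RW=1,US=1,PS=1
  ✓ 0x4E6A3 (huge @L0)  — 1 lookups

Access #4 PA: 0x4A7BB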